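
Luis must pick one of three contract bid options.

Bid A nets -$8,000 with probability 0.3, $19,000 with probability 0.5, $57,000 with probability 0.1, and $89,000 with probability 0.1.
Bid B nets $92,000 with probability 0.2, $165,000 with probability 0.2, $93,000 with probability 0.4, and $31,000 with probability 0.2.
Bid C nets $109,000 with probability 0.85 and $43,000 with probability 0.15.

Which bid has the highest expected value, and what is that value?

Bid C ($99,100)

Bid A = 0.3 × (-8000) + 0.5 × 19000 + 0.1 × 57000 + 0.1 × 89000 = -2400 + 9500 + 5700 + 8900 = 21700
Bid B = 0.2 × 92000 + 0.2 × 165000 + 0.4 × 93000 + 0.2 × 31000 = 18400 + 33000 + 37200 + 6200 = 94800
Bid C = 0.85 × 109000 + 0.15 × 43000 = 92650 + 6450 = 99100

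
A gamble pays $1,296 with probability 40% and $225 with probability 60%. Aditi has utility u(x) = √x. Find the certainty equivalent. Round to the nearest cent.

$547.56

E[u] = 0.4·√1296 + 0.6·√225 = 0.4·36 + 0.6·15 = 23.4
CE = (23.4)² = 547.56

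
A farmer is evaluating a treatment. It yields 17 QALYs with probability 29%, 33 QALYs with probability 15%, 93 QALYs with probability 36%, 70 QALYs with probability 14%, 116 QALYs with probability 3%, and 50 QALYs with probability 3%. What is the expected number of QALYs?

58.14 QALYs

EV = 0.29 × 17 + 0.15 × 33 + 0.36 × 93 + 0.14 × 70 + 0.03 × 116 + 0.03 × 50 = 4.93 + 4.95 + 33.48 + 9.8 + 3.48 + 1.5 = 58.14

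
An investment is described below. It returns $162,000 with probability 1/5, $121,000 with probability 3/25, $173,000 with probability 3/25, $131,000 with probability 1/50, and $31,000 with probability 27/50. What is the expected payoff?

$87,040

EV = 1/5 × 162000 + 3/25 × 121000 + 3/25 × 173000 + 1/50 × 131000 + 27/50 × 31000 = 32400 + 14520 + 20760 + 2620 + 16740 = 87040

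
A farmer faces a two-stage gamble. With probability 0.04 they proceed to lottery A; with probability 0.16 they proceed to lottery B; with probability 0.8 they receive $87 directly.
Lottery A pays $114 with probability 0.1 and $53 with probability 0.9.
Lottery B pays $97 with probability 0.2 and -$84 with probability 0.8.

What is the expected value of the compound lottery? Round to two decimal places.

$64.32

EV(A) = 0.1 × 114 + 0.9 × 53 = 11.4 + 47.7 = 59.1
EV(B) = 0.2 × 97 + 0.8 × (-84) = 19.4 − 67.2 = -47.8
Branch C: 87 (certain)
Overall = 0.04 × 59.1 + 0.16 × (-47.8) + 0.8 × 87 = 2.364 − 7.648 + 69.6 = 64.316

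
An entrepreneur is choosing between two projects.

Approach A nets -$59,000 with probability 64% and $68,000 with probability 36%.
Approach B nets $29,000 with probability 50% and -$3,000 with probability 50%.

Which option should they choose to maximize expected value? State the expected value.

Approach A = 0.64 × (-59000) + 0.36 × 68000 = -37760 + 24480 = -13280
Approach B = 0.5 × 29000 + 0.5 × (-3000) = 14500 − 1500 = 13000

Approach B ($13,000)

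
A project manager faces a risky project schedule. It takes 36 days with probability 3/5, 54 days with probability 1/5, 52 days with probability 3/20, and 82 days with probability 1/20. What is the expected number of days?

EV = 3/5 × 36 + 1/5 × 54 + 3/20 × 52 + 1/20 × 82 = 21.6 + 10.8 + 7.8 + 4.1 = 44.3

44.3 days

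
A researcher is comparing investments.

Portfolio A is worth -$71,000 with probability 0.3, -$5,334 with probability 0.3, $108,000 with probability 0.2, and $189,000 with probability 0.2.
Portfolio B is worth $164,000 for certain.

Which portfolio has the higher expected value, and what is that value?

Portfolio A = 0.3 × (-71000) + 0.3 × (-5334) + 0.2 × 108000 + 0.2 × 189000 = -21300 − 1600.2 + 21600 + 37800 = 36499.8
Portfolio B: 164000 (certain)

Portfolio B ($164,000)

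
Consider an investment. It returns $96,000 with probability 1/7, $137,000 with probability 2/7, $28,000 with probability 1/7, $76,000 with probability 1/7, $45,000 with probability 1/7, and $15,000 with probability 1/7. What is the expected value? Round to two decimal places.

$76,285.71

EV = 1/7 × 96000 + 2/7 × 137000 + 1/7 × 28000 + 1/7 × 76000 + 1/7 × 45000 + 1/7 × 15000 = 13714.2857 + 39142.8571 + 4000 + 10857.1429 + 6428.5714 + 2142.8571 = 76285.7143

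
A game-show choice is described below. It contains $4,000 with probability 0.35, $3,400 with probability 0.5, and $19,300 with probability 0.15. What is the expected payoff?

$5,995

EV = 0.35 × 4000 + 0.5 × 3400 + 0.15 × 19300 = 1400 + 1700 + 2895 = 5995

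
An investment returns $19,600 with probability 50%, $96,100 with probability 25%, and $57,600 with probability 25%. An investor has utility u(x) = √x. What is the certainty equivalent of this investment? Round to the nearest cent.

$43,056.25

E[u] = 0.5·√19600 + 0.25·√96100 + 0.25·√57600 = 0.5·140 + 0.25·310 + 0.25·240 = 207.5
CE = (207.5)² = 43056.25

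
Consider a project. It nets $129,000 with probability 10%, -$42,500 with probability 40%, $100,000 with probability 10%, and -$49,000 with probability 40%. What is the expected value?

-$13,700

EV = 0.1 × 129000 + 0.4 × (-42500) + 0.1 × 100000 + 0.4 × (-49000) = 12900 − 17000 + 10000 − 19600 = -13700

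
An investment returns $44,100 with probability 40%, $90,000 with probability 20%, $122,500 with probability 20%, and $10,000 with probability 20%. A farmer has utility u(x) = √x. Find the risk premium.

$7,384

E[u] = 0.4·√44100 + 0.2·√90000 + 0.2·√122500 + 0.2·√10000 = 0.4·210 + 0.2·300 + 0.2·350 + 0.2·100 = 234
CE = (234)² = 54756
Risk premium = EV − CE = 62140 − 54756 = 7384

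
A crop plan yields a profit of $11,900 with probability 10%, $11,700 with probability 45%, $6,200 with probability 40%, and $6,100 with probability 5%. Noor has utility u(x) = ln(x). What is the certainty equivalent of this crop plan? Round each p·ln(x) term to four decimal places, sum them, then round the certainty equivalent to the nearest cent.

$8,799.06

E[u] = 0.1·ln(11900) + 0.45·ln(11700) + 0.4·ln(6200) + 0.05·ln(6100) = 0.9384 + 4.2153 + 3.4929 + 0.4358 = 9.0824
CE = e^9.0824 ≈ 8799.06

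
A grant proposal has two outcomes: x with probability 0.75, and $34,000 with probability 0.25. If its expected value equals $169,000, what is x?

x = $214,000

0.75·x + 0.25·34000 = 169000
0.75·x = 169000 − 8500 = 160500
x = 160500 / 0.75 = 214000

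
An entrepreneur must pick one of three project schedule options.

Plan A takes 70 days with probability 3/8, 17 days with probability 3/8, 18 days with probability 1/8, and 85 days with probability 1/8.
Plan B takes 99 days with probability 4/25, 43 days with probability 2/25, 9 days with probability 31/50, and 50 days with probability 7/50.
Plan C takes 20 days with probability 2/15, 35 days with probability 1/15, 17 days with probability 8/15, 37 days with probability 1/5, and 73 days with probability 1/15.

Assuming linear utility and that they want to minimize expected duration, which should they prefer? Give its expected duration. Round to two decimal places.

Plan C (26.33 days)

Plan A = 3/8 × 70 + 3/8 × 17 + 1/8 × 18 + 1/8 × 85 = 26.25 + 6.375 + 2.25 + 10.625 = 45.5
Plan B = 4/25 × 99 + 2/25 × 43 + 31/50 × 9 + 7/50 × 50 = 15.84 + 3.44 + 5.58 + 7 = 31.86
Plan C = 2/15 × 20 + 1/15 × 35 + 8/15 × 17 + 1/5 × 37 + 1/15 × 73 = 2.6667 + 2.3333 + 9.0667 + 7.4 + 4.8667 = 26.3333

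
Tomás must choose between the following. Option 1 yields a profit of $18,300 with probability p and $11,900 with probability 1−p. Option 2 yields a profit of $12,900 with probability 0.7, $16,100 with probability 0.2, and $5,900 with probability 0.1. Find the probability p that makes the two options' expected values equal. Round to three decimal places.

p = 0.147

EV(Option 2) = 0.7 × 12900 + 0.2 × 16100 + 0.1 × 5900 = 9030 + 3220 + 590 = 12840
p·18300 + (1−p)·11900 = 12840
6400p + 11900 = 12840
p = (12840 − 11900) / 6400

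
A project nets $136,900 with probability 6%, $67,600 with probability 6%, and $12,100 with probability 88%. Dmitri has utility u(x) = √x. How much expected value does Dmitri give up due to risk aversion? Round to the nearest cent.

E[u] = 0.06·√136900 + 0.06·√67600 + 0.88·√12100 = 0.06·370 + 0.06·260 + 0.88·110 = 134.6
CE = (134.6)² = 18117.16
Risk premium = EV − CE = 22918 − 18117.16 = 4800.84

$4,800.84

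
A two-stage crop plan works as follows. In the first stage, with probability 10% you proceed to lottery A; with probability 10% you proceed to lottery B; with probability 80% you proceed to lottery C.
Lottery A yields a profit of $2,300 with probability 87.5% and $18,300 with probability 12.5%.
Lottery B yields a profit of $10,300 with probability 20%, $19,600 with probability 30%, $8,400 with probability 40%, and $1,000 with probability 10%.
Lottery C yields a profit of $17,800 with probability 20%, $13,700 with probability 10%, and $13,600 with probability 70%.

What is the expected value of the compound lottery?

EV(A) = 0.875 × 2300 + 0.125 × 18300 = 2012.5 + 2287.5 = 4300
EV(B) = 0.2 × 10300 + 0.3 × 19600 + 0.4 × 8400 + 0.1 × 1000 = 2060 + 5880 + 3360 + 100 = 11400
EV(C) = 0.2 × 17800 + 0.1 × 13700 + 0.7 × 13600 = 3560 + 1370 + 9520 = 14450
Overall = 0.1 × 4300 + 0.1 × 11400 + 0.8 × 14450 = 430 + 1140 + 11560 = 13130

$13,130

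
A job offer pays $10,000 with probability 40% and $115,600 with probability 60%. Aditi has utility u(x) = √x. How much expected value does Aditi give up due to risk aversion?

$13,824

E[u] = 0.4·√10000 + 0.6·√115600 = 0.4·100 + 0.6·340 = 244
CE = (244)² = 59536
Risk premium = EV − CE = 73360 − 59536 = 13824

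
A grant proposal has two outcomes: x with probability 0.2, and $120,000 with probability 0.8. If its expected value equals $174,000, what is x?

0.2·x + 0.8·120000 = 174000
0.2·x = 174000 − 96000 = 78000
x = 78000 / 0.2 = 390000

x = $390,000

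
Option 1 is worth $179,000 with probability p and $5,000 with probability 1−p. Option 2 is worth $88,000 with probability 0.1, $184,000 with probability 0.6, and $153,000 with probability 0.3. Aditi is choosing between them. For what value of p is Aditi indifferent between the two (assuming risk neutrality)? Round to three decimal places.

EV(Option 2) = 0.1 × 88000 + 0.6 × 184000 + 0.3 × 153000 = 8800 + 110400 + 45900 = 165100
p·179000 + (1−p)·5000 = 165100
174000p + 5000 = 165100
p = (165100 − 5000) / 174000

p = 0.920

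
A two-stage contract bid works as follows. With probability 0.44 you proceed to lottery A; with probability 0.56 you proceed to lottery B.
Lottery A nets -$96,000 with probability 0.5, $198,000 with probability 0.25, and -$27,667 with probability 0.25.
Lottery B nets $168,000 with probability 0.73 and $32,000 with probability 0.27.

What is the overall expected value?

$71,133.43

EV(A) = 0.5 × (-96000) + 0.25 × 198000 + 0.25 × (-27667) = -48000 + 49500 − 6916.75 = -5416.75
EV(B) = 0.73 × 168000 + 0.27 × 32000 = 122640 + 8640 = 131280
Overall = 0.44 × (-5416.75) + 0.56 × 131280 = -2383.37 + 73516.8 = 71133.43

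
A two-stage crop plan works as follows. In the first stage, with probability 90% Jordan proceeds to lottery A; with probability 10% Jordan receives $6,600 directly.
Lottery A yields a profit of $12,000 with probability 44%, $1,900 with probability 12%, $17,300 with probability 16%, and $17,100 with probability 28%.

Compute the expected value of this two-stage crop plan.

$12,417.60

EV(A) = 0.44 × 12000 + 0.12 × 1900 + 0.16 × 17300 + 0.28 × 17100 = 5280 + 228 + 2768 + 4788 = 13064
Branch B: 6600 (certain)
Overall = 0.9 × 13064 + 0.1 × 6600 = 11757.6 + 660 = 12417.6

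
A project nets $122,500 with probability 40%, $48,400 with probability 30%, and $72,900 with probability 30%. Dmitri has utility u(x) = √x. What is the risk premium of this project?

E[u] = 0.4·√122500 + 0.3·√48400 + 0.3·√72900 = 0.4·350 + 0.3·220 + 0.3·270 = 287
CE = (287)² = 82369
Risk premium = EV − CE = 85390 − 82369 = 3021

$3,021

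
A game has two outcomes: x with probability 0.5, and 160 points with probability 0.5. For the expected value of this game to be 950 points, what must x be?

0.5·x + 0.5·160 = 950
0.5·x = 950 − 80 = 870
x = 870 / 0.5 = 1740

x = 1,740 points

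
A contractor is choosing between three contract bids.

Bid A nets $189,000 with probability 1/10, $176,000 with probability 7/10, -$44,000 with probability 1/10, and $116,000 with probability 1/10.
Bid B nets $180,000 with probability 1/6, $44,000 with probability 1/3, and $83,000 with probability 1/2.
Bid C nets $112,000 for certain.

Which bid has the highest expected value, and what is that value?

Bid A ($149,300)

Bid A = 1/10 × 189000 + 7/10 × 176000 + 1/10 × (-44000) + 1/10 × 116000 = 18900 + 123200 − 4400 + 11600 = 149300
Bid B = 1/6 × 180000 + 1/3 × 44000 + 1/2 × 83000 = 30000 + 14666.6667 + 41500 = 86166.6667
Bid C: 112000 (certain)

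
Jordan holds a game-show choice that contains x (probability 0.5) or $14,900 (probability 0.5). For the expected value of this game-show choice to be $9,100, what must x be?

x = $3,300

0.5·x + 0.5·14900 = 9100
0.5·x = 9100 − 7450 = 1650
x = 1650 / 0.5 = 3300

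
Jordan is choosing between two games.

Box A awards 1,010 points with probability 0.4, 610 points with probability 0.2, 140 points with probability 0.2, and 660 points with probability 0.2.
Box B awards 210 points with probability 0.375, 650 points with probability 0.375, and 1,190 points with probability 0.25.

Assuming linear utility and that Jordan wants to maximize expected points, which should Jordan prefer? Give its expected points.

Box A = 0.4 × 1010 + 0.2 × 610 + 0.2 × 140 + 0.2 × 660 = 404 + 122 + 28 + 132 = 686
Box B = 0.375 × 210 + 0.375 × 650 + 0.25 × 1190 = 78.75 + 243.75 + 297.5 = 620

Box A (686 points)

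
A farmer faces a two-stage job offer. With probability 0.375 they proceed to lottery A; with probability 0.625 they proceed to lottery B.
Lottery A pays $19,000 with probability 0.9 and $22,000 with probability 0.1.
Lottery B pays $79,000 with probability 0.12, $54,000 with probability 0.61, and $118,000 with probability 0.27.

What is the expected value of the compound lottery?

$53,662.50

EV(A) = 0.9 × 19000 + 0.1 × 22000 = 17100 + 2200 = 19300
EV(B) = 0.12 × 79000 + 0.61 × 54000 + 0.27 × 118000 = 9480 + 32940 + 31860 = 74280
Overall = 0.375 × 19300 + 0.625 × 74280 = 7237.5 + 46425 = 53662.5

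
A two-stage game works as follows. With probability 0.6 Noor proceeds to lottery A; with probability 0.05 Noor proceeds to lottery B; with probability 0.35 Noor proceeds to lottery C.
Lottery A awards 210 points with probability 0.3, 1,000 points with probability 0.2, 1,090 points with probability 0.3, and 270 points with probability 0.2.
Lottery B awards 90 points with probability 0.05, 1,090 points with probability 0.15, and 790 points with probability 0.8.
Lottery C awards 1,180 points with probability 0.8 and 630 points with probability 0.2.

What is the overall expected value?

800.9 points

EV(A) = 0.3 × 210 + 0.2 × 1000 + 0.3 × 1090 + 0.2 × 270 = 63 + 200 + 327 + 54 = 644
EV(B) = 0.05 × 90 + 0.15 × 1090 + 0.8 × 790 = 4.5 + 163.5 + 632 = 800
EV(C) = 0.8 × 1180 + 0.2 × 630 = 944 + 126 = 1070
Overall = 0.6 × 644 + 0.05 × 800 + 0.35 × 1070 = 386.4 + 40 + 374.5 = 800.9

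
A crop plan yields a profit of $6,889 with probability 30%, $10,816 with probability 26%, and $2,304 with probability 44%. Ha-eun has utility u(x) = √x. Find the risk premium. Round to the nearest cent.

E[u] = 0.3·√6889 + 0.26·√10816 + 0.44·√2304 = 0.3·83 + 0.26·104 + 0.44·48 = 73.06
CE = (73.06)² = 5337.7636
Risk premium = EV − CE = 5892.62 − 5337.7636 = 554.8564

$554.86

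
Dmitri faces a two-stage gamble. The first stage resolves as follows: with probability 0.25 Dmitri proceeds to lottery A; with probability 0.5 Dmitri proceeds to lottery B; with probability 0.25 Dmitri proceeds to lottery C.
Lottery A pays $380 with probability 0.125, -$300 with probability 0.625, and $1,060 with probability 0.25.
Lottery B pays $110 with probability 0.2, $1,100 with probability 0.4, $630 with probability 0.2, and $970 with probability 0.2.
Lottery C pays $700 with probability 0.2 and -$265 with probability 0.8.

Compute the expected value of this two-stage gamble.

$404.25

EV(A) = 0.125 × 380 + 0.625 × (-300) + 0.25 × 1060 = 47.5 − 187.5 + 265 = 125
EV(B) = 0.2 × 110 + 0.4 × 1100 + 0.2 × 630 + 0.2 × 970 = 22 + 440 + 126 + 194 = 782
EV(C) = 0.2 × 700 + 0.8 × (-265) = 140 − 212 = -72
Overall = 0.25 × 125 + 0.5 × 782 + 0.25 × (-72) = 31.25 + 391 − 18 = 404.25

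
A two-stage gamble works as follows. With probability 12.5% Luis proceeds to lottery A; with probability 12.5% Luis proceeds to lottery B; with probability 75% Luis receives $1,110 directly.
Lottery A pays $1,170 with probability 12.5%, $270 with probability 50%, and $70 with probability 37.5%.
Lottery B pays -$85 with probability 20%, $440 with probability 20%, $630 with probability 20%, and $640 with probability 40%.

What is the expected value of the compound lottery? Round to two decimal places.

$927.56

EV(A) = 0.125 × 1170 + 0.5 × 270 + 0.375 × 70 = 146.25 + 135 + 26.25 = 307.5
EV(B) = 0.2 × (-85) + 0.2 × 440 + 0.2 × 630 + 0.4 × 640 = -17 + 88 + 126 + 256 = 453
Branch C: 1110 (certain)
Overall = 0.125 × 307.5 + 0.125 × 453 + 0.75 × 1110 = 38.4375 + 56.625 + 832.5 = 927.5625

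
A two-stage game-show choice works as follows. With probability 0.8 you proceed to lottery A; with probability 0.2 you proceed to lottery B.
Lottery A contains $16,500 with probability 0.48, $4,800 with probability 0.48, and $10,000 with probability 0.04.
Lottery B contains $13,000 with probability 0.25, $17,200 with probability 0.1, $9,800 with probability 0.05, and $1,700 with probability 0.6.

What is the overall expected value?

$9,795.20

EV(A) = 0.48 × 16500 + 0.48 × 4800 + 0.04 × 10000 = 7920 + 2304 + 400 = 10624
EV(B) = 0.25 × 13000 + 0.1 × 17200 + 0.05 × 9800 + 0.6 × 1700 = 3250 + 1720 + 490 + 1020 = 6480
Overall = 0.8 × 10624 + 0.2 × 6480 = 8499.2 + 1296 = 9795.2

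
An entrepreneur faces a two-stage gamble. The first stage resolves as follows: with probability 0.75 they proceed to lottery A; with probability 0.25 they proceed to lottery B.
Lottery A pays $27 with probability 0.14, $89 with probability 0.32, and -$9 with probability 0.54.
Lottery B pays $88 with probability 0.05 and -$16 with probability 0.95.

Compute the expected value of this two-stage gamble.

$17.85

EV(A) = 0.14 × 27 + 0.32 × 89 + 0.54 × (-9) = 3.78 + 28.48 − 4.86 = 27.4
EV(B) = 0.05 × 88 + 0.95 × (-16) = 4.4 − 15.2 = -10.8
Overall = 0.75 × 27.4 + 0.25 × (-10.8) = 20.55 − 2.7 = 17.85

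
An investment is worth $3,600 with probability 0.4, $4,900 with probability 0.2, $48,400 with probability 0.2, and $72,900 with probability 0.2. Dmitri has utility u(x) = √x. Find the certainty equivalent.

$18,496

E[u] = 0.4·√3600 + 0.2·√4900 + 0.2·√48400 + 0.2·√72900 = 0.4·60 + 0.2·70 + 0.2·220 + 0.2·270 = 136
CE = (136)² = 18496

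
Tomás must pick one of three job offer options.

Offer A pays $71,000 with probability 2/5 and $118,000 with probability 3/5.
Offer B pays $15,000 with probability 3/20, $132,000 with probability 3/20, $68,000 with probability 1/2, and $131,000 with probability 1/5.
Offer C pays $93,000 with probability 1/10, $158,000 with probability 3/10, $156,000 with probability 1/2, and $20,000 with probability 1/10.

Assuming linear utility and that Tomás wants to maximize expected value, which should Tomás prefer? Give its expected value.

Offer C ($136,700)

Offer A = 2/5 × 71000 + 3/5 × 118000 = 28400 + 70800 = 99200
Offer B = 3/20 × 15000 + 3/20 × 132000 + 1/2 × 68000 + 1/5 × 131000 = 2250 + 19800 + 34000 + 26200 = 82250
Offer C = 1/10 × 93000 + 3/10 × 158000 + 1/2 × 156000 + 1/10 × 20000 = 9300 + 47400 + 78000 + 2000 = 136700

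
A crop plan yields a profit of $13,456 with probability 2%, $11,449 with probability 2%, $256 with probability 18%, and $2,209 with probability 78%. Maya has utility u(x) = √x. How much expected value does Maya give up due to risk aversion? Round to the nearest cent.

E[u] = 0.02·√13456 + 0.02·√11449 + 0.18·√256 + 0.78·√2209 = 0.02·116 + 0.02·107 + 0.18·16 + 0.78·47 = 44
CE = (44)² = 1936
Risk premium = EV − CE = 2267.2 − 1936 = 331.2

$331.20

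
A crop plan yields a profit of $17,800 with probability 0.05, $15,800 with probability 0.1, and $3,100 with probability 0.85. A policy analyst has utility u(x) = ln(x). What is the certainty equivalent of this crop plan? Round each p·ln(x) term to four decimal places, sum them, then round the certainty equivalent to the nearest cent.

E[u] = 0.05·ln(17800) + 0.1·ln(15800) + 0.85·ln(3100) = 0.4893 + 0.9668 + 6.8333 = 8.2894
CE = e^8.2894 ≈ 3981.44

$3,981.44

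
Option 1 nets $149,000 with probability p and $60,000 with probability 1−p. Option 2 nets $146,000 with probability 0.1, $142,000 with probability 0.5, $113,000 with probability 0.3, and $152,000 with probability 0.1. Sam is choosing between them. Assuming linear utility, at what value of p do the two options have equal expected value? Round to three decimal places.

EV(Option 2) = 0.1 × 146000 + 0.5 × 142000 + 0.3 × 113000 + 0.1 × 152000 = 14600 + 71000 + 33900 + 15200 = 134700
p·149000 + (1−p)·60000 = 134700
89000p + 60000 = 134700
p = (134700 − 60000) / 89000

p = 0.839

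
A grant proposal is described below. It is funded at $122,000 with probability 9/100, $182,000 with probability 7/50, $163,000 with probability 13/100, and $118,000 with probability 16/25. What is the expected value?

EV = 9/100 × 122000 + 7/50 × 182000 + 13/100 × 163000 + 16/25 × 118000 = 10980 + 25480 + 21190 + 75520 = 133170

$133,170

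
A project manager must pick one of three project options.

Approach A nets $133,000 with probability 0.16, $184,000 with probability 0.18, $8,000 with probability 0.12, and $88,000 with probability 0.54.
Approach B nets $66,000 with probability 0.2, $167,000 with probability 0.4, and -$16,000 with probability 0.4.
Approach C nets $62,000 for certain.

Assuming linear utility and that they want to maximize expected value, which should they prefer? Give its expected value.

Approach A = 0.16 × 133000 + 0.18 × 184000 + 0.12 × 8000 + 0.54 × 88000 = 21280 + 33120 + 960 + 47520 = 102880
Approach B = 0.2 × 66000 + 0.4 × 167000 + 0.4 × (-16000) = 13200 + 66800 − 6400 = 73600
Approach C: 62000 (certain)

Approach A ($102,880)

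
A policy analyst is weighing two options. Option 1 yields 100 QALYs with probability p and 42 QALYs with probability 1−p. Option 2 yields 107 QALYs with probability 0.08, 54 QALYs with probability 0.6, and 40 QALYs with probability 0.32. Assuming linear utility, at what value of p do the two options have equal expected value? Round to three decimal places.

p = 0.203

EV(Option 2) = 0.08 × 107 + 0.6 × 54 + 0.32 × 40 = 8.56 + 32.4 + 12.8 = 53.76
p·100 + (1−p)·42 = 53.76
58p + 42 = 53.76
p = (53.76 − 42) / 58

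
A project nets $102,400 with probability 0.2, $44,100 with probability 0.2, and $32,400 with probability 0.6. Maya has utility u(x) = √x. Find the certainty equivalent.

$45,796

E[u] = 0.2·√102400 + 0.2·√44100 + 0.6·√32400 = 0.2·320 + 0.2·210 + 0.6·180 = 214
CE = (214)² = 45796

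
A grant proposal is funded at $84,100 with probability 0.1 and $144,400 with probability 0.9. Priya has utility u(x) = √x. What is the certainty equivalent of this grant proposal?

E[u] = 0.1·√84100 + 0.9·√144400 = 0.1·290 + 0.9·380 = 371
CE = (371)² = 137641

$137,641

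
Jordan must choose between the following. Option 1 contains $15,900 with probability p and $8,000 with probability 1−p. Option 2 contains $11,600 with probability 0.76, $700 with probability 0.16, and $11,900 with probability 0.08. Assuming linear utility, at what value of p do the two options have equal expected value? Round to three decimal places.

p = 0.238

EV(Option 2) = 0.76 × 11600 + 0.16 × 700 + 0.08 × 11900 = 8816 + 112 + 952 = 9880
p·15900 + (1−p)·8000 = 9880
7900p + 8000 = 9880
p = (9880 − 8000) / 7900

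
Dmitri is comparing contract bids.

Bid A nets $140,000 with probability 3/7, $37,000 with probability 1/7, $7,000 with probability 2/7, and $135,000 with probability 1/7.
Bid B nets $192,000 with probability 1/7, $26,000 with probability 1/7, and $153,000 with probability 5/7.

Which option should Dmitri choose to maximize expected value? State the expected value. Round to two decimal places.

Bid A = 3/7 × 140000 + 1/7 × 37000 + 2/7 × 7000 + 1/7 × 135000 = 60000 + 5285.7143 + 2000 + 19285.7143 = 86571.4286
Bid B = 1/7 × 192000 + 1/7 × 26000 + 5/7 × 153000 = 27428.5714 + 3714.2857 + 109285.7143 = 140428.5714

Bid B ($140,428.57)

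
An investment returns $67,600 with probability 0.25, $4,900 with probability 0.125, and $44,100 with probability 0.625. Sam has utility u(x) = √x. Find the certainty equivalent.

E[u] = 0.25·√67600 + 0.125·√4900 + 0.625·√44100 = 0.25·260 + 0.125·70 + 0.625·210 = 205
CE = (205)² = 42025

$42,025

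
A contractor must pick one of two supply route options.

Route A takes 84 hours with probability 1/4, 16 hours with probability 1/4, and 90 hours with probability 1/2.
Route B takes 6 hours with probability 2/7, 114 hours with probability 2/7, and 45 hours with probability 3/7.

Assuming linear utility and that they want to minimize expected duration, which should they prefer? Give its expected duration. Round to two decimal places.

Route B (53.57 hours)

Route A = 1/4 × 84 + 1/4 × 16 + 1/2 × 90 = 21 + 4 + 45 = 70
Route B = 2/7 × 6 + 2/7 × 114 + 3/7 × 45 = 1.7143 + 32.5714 + 19.2857 = 53.5714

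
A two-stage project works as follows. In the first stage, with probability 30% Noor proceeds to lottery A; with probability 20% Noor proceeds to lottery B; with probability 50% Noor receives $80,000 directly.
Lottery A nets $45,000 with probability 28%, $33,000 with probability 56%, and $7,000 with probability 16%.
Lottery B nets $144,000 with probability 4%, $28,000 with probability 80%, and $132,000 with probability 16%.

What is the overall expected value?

$59,516

EV(A) = 0.28 × 45000 + 0.56 × 33000 + 0.16 × 7000 = 12600 + 18480 + 1120 = 32200
EV(B) = 0.04 × 144000 + 0.8 × 28000 + 0.16 × 132000 = 5760 + 22400 + 21120 = 49280
Branch C: 80000 (certain)
Overall = 0.3 × 32200 + 0.2 × 49280 + 0.5 × 80000 = 9660 + 9856 + 40000 = 59516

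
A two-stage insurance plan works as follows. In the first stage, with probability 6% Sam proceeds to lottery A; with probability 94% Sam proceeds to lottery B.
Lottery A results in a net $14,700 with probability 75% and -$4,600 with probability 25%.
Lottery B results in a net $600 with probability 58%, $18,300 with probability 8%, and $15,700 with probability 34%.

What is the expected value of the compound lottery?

EV(A) = 0.75 × 14700 + 0.25 × (-4600) = 11025 − 1150 = 9875
EV(B) = 0.58 × 600 + 0.08 × 18300 + 0.34 × 15700 = 348 + 1464 + 5338 = 7150
Overall = 0.06 × 9875 + 0.94 × 7150 = 592.5 + 6721 = 7313.5

$7,313.50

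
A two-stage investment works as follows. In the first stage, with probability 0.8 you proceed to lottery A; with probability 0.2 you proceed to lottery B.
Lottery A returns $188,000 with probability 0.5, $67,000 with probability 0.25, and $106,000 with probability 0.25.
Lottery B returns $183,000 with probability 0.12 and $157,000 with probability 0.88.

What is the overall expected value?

$141,824

EV(A) = 0.5 × 188000 + 0.25 × 67000 + 0.25 × 106000 = 94000 + 16750 + 26500 = 137250
EV(B) = 0.12 × 183000 + 0.88 × 157000 = 21960 + 138160 = 160120
Overall = 0.8 × 137250 + 0.2 × 160120 = 109800 + 32024 = 141824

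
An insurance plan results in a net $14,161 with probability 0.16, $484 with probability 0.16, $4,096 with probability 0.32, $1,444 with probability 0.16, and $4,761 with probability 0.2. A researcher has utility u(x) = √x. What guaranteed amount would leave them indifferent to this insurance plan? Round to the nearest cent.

E[u] = 0.16·√14161 + 0.16·√484 + 0.32·√4096 + 0.16·√1444 + 0.2·√4761 = 0.16·119 + 0.16·22 + 0.32·64 + 0.16·38 + 0.2·69 = 62.92
CE = (62.92)² = 3958.9264

$3,958.93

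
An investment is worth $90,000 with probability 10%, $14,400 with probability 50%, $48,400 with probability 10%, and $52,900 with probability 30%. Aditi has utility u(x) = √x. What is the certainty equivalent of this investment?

E[u] = 0.1·√90000 + 0.5·√14400 + 0.1·√48400 + 0.3·√52900 = 0.1·300 + 0.5·120 + 0.1·220 + 0.3·230 = 181
CE = (181)² = 32761

$32,761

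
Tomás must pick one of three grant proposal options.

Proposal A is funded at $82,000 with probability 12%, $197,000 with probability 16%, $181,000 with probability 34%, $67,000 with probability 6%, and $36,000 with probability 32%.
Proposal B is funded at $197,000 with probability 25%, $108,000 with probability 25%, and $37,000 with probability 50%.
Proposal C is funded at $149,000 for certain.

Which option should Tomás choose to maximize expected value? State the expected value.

Proposal C ($149,000)

Proposal A = 0.12 × 82000 + 0.16 × 197000 + 0.34 × 181000 + 0.06 × 67000 + 0.32 × 36000 = 9840 + 31520 + 61540 + 4020 + 11520 = 118440
Proposal B = 0.25 × 197000 + 0.25 × 108000 + 0.5 × 37000 = 49250 + 27000 + 18500 = 94750
Proposal C: 149000 (certain)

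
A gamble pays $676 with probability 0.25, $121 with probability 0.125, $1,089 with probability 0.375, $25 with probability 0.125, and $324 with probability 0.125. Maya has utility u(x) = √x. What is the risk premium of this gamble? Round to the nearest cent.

E[u] = 0.25·√676 + 0.125·√121 + 0.375·√1089 + 0.125·√25 + 0.125·√324 = 0.25·26 + 0.125·11 + 0.375·33 + 0.125·5 + 0.125·18 = 23.125
CE = (23.125)² = 534.765625
Risk premium = EV − CE = 636.125 − 534.765625 = 101.359375

$101.36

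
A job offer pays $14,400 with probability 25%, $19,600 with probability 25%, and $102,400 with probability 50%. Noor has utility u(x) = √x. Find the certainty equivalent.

$50,625

E[u] = 0.25·√14400 + 0.25·√19600 + 0.5·√102400 = 0.25·120 + 0.25·140 + 0.5·320 = 225
CE = (225)² = 50625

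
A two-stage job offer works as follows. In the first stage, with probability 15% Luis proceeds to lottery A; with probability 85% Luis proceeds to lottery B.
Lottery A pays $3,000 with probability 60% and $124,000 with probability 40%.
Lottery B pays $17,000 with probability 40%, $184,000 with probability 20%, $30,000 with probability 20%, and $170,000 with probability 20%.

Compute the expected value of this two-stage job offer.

$78,770

EV(A) = 0.6 × 3000 + 0.4 × 124000 = 1800 + 49600 = 51400
EV(B) = 0.4 × 17000 + 0.2 × 184000 + 0.2 × 30000 + 0.2 × 170000 = 6800 + 36800 + 6000 + 34000 = 83600
Overall = 0.15 × 51400 + 0.85 × 83600 = 7710 + 71060 = 78770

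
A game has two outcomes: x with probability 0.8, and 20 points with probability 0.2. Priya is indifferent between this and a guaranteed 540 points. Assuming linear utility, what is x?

x = 670 points

0.8·x + 0.2·20 = 540
0.8·x = 540 − 4 = 536
x = 536 / 0.8 = 670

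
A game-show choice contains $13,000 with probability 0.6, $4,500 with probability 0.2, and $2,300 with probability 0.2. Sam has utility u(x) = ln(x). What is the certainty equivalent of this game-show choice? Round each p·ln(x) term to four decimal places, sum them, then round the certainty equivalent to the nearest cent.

E[u] = 0.6·ln(13000) + 0.2·ln(4500) + 0.2·ln(2300) = 5.6836 + 1.6824 + 1.5481 = 8.9141
CE = e^8.9141 ≈ 7436.09

$7,436.09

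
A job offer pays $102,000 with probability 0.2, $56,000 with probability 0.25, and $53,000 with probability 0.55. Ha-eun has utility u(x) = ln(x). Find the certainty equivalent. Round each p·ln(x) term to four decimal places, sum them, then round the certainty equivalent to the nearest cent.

E[u] = 0.2·ln(102000) + 0.25·ln(56000) + 0.55·ln(53000) = 2.3065 + 2.7333 + 5.9829 = 11.0227
CE = e^11.0227 ≈ 61248.83

$61,248.83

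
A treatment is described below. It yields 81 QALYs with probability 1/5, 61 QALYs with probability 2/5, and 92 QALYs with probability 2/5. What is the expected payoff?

EV = 1/5 × 81 + 2/5 × 61 + 2/5 × 92 = 16.2 + 24.4 + 36.8 = 77.4

77.4 QALYs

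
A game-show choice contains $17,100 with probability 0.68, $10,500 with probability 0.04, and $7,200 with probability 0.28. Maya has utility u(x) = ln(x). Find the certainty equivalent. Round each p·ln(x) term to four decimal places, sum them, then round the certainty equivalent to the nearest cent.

$13,162.14

E[u] = 0.68·ln(17100) + 0.04·ln(10500) + 0.28·ln(7200) = 6.6278 + 0.3704 + 2.4869 = 9.4851
CE = e^9.4851 ≈ 13162.14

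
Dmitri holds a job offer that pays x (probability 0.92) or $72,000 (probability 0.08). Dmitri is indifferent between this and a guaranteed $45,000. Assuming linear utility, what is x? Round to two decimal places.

x = $42,652.17

0.92·x + 0.08·72000 = 45000
0.92·x = 45000 − 5760 = 39240
x = 39240 / 0.92 = 42652.1739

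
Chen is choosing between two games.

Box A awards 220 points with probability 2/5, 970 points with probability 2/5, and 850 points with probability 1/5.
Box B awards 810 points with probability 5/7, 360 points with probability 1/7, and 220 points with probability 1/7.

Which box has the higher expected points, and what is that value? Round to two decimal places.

Box B (661.43 points)

Box A = 2/5 × 220 + 2/5 × 970 + 1/5 × 850 = 88 + 388 + 170 = 646
Box B = 5/7 × 810 + 1/7 × 360 + 1/7 × 220 = 578.5714 + 51.4286 + 31.4286 = 661.4286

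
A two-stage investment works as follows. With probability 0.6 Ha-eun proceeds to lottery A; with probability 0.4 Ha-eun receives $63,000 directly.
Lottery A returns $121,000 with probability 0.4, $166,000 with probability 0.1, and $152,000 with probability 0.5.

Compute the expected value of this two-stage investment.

$109,800

EV(A) = 0.4 × 121000 + 0.1 × 166000 + 0.5 × 152000 = 48400 + 16600 + 76000 = 141000
Branch B: 63000 (certain)
Overall = 0.6 × 141000 + 0.4 × 63000 = 84600 + 25200 = 109800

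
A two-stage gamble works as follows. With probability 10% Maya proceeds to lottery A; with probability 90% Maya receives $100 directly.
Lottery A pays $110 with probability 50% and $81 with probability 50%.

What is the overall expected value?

$99.55

EV(A) = 0.5 × 110 + 0.5 × 81 = 55 + 40.5 = 95.5
Branch B: 100 (certain)
Overall = 0.1 × 95.5 + 0.9 × 100 = 9.55 + 90 = 99.55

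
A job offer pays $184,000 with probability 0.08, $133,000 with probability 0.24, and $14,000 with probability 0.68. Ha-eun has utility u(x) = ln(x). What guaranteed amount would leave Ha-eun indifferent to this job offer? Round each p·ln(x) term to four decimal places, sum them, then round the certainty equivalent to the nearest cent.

$29,528.17

E[u] = 0.08·ln(184000) + 0.24·ln(133000) + 0.68·ln(14000) = 0.9698 + 2.8315 + 6.4918 = 10.2931
CE = e^10.2931 ≈ 29528.17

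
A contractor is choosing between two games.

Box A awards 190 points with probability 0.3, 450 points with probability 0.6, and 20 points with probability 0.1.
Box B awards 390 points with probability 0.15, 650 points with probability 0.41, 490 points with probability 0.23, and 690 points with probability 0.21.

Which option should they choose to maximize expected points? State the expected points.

Box B (582.6 points)

Box A = 0.3 × 190 + 0.6 × 450 + 0.1 × 20 = 57 + 270 + 2 = 329
Box B = 0.15 × 390 + 0.41 × 650 + 0.23 × 490 + 0.21 × 690 = 58.5 + 266.5 + 112.7 + 144.9 = 582.6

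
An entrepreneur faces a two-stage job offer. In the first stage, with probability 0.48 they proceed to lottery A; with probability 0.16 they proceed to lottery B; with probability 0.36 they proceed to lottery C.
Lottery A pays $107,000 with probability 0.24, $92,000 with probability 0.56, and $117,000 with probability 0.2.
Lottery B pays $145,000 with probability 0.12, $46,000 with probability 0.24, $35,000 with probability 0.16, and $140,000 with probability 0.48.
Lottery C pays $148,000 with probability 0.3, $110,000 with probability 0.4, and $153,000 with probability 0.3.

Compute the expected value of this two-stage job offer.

EV(A) = 0.24 × 107000 + 0.56 × 92000 + 0.2 × 117000 = 25680 + 51520 + 23400 = 100600
EV(B) = 0.12 × 145000 + 0.24 × 46000 + 0.16 × 35000 + 0.48 × 140000 = 17400 + 11040 + 5600 + 67200 = 101240
EV(C) = 0.3 × 148000 + 0.4 × 110000 + 0.3 × 153000 = 44400 + 44000 + 45900 = 134300
Overall = 0.48 × 100600 + 0.16 × 101240 + 0.36 × 134300 = 48288 + 16198.4 + 48348 = 112834.4

$112,834.40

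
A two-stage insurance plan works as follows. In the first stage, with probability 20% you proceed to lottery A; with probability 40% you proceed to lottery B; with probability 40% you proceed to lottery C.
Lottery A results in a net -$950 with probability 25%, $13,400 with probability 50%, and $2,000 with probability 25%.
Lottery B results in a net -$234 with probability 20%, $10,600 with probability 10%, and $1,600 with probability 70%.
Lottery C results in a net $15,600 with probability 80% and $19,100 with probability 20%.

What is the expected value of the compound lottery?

$8,765.78

EV(A) = 0.25 × (-950) + 0.5 × 13400 + 0.25 × 2000 = -237.5 + 6700 + 500 = 6962.5
EV(B) = 0.2 × (-234) + 0.1 × 10600 + 0.7 × 1600 = -46.8 + 1060 + 1120 = 2133.2
EV(C) = 0.8 × 15600 + 0.2 × 19100 = 12480 + 3820 = 16300
Overall = 0.2 × 6962.5 + 0.4 × 2133.2 + 0.4 × 16300 = 1392.5 + 853.28 + 6520 = 8765.78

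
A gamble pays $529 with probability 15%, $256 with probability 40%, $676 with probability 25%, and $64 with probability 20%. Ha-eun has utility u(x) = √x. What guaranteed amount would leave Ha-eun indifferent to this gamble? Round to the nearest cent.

E[u] = 0.15·√529 + 0.4·√256 + 0.25·√676 + 0.2·√64 = 0.15·23 + 0.4·16 + 0.25·26 + 0.2·8 = 17.95
CE = (17.95)² = 322.2025

$322.20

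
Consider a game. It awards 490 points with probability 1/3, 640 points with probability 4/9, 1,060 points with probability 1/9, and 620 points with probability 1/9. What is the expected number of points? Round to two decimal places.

634.44 points

EV = 1/3 × 490 + 4/9 × 640 + 1/9 × 1060 + 1/9 × 620 = 163.3333 + 284.4444 + 117.7778 + 68.8889 = 634.4444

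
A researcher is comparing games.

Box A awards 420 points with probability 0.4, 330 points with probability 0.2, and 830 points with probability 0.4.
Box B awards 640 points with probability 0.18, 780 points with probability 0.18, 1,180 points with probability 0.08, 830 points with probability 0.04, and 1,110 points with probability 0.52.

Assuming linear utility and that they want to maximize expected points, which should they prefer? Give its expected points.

Box A = 0.4 × 420 + 0.2 × 330 + 0.4 × 830 = 168 + 66 + 332 = 566
Box B = 0.18 × 640 + 0.18 × 780 + 0.08 × 1180 + 0.04 × 830 + 0.52 × 1110 = 115.2 + 140.4 + 94.4 + 33.2 + 577.2 = 960.4

Box B (960.4 points)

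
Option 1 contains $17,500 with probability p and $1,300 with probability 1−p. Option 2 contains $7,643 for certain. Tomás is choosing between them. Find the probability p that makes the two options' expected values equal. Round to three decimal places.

p = 0.392

p·17500 + (1−p)·1300 = 7643
16200p + 1300 = 7643
p = (7643 − 1300) / 16200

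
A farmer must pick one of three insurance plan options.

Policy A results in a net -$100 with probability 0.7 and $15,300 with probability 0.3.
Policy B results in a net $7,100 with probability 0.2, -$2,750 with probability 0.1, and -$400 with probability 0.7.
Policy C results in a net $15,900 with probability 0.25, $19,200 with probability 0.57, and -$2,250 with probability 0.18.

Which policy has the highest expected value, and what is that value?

Policy A = 0.7 × (-100) + 0.3 × 15300 = -70 + 4590 = 4520
Policy B = 0.2 × 7100 + 0.1 × (-2750) + 0.7 × (-400) = 1420 − 275 − 280 = 865
Policy C = 0.25 × 15900 + 0.57 × 19200 + 0.18 × (-2250) = 3975 + 10944 − 405 = 14514

Policy C ($14,514)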